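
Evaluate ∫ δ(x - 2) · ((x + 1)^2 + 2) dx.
11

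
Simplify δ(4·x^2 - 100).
\frac{\delta(x - 5) + \delta(x + 5)}{40}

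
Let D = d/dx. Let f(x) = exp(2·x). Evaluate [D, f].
2 e^{2 x}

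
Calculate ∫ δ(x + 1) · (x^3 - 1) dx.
-2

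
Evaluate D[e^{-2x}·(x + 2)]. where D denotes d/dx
\left(- 2 x - 3\right) e^{- 2 x}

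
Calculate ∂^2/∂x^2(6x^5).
120 x^{3}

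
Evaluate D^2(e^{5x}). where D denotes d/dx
25 e^{5 x}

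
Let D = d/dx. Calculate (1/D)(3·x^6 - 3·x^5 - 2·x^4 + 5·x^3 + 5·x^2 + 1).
\frac{3 x^{7}}{7} - \frac{x^{6}}{2} - \frac{2 x^{5}}{5} + \frac{5 x^{4}}{4} + \frac{5 x^{3}}{3} + x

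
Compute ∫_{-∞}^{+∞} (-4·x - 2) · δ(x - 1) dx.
-6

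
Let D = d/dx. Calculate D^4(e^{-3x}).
81 e^{- 3 x}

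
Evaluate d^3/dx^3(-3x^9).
- 1512 x^{6}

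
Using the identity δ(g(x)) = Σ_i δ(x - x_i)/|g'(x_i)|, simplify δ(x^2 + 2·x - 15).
\frac{\delta(x + 5) + \delta(x - 3)}{8}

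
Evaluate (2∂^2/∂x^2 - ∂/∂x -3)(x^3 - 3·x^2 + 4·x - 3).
- 3 x^{3} + 6 x^{2} + 6 x - 7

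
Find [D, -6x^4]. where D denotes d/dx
- 24 x^{3}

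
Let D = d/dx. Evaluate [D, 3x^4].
12 x^{3}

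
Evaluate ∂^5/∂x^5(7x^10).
211680 x^{5}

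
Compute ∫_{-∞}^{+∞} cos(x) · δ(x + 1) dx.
\cos{\left(1 \right)}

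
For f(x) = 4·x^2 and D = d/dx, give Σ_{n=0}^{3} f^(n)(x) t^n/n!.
4 t^{2} + 8 t x + 4 x^{2}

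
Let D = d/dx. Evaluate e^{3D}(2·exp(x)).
2 e^{x + 3}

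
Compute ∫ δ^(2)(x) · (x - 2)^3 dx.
-12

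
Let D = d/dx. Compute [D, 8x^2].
16 x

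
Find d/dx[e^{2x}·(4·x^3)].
x^{2} \left(8 x + 12\right) e^{2 x}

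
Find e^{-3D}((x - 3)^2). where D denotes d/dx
x^{2} - 12 x + 36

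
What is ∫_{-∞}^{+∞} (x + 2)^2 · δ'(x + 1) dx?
-2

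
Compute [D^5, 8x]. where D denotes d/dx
40D^{4}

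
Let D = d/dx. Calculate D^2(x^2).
2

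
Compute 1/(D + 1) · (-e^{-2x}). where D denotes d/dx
e^{- 2 x}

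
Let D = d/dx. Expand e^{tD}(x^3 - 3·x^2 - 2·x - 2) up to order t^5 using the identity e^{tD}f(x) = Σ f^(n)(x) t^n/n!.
t^{3} + 3 t^{2} \left(x - 1\right) - t \left(- 3 x^{2} + 6 x + 2\right) + x^{3} - 3 x^{2} - 2 x - 2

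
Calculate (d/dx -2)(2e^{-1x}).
- 6 e^{- x}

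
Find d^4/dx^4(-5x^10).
- 25200 x^{6}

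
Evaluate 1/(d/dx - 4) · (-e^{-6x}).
\frac{e^{- 6 x}}{10}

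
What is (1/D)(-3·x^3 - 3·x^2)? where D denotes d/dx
- \frac{3 x^{4}}{4} - x^{3}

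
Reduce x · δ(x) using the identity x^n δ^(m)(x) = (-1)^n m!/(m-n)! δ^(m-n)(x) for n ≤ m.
0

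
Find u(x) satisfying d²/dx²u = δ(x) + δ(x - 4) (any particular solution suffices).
\frac{|x|}{2} + \frac{|x - 4|}{2}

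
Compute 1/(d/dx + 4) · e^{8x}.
\frac{e^{8 x}}{12}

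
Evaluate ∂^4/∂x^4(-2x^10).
- 10080 x^{6}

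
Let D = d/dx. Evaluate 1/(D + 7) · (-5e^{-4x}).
- \frac{5 e^{- 4 x}}{3}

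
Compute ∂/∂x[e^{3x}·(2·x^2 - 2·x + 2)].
2 \left(3 x^{2} - x + 2\right) e^{3 x}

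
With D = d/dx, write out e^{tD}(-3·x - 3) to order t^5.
- 3 t - 3 x - 3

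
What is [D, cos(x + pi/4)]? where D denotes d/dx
- \sin{\left(x + \frac{\pi}{4} \right)}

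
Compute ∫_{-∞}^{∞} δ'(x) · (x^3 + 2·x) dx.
-2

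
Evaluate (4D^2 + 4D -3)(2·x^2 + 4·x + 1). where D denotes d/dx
- 6 x^{2} + 4 x + 29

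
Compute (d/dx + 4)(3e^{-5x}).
- 3 e^{- 5 x}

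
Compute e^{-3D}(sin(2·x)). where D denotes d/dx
\sin{\left(2 x - 6 \right)}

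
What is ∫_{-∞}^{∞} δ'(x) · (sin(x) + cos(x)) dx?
-1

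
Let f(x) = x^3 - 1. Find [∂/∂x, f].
3 x^{2}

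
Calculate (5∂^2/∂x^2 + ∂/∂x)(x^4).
4 x^{2} \left(x + 15\right)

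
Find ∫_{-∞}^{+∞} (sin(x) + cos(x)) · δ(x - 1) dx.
\cos{\left(1 \right)} + \sin{\left(1 \right)}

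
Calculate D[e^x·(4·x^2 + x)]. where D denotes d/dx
\left(4 x^{2} + 9 x + 1\right) e^{x}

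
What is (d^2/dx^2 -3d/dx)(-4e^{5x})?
- 40 e^{5 x}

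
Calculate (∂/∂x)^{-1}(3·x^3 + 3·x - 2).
\frac{3 x^{4}}{4} + \frac{3 x^{2}}{2} - 2 x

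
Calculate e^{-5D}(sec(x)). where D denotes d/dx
\sec{\left(x - 5 \right)}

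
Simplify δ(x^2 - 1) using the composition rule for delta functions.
\frac{\delta(x - 1) + \delta(x + 1)}{2}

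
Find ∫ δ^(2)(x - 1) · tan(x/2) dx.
\frac{\tan^{3}{\left(\frac{1}{2} \right)}}{2} + \frac{\tan{\left(\frac{1}{2} \right)}}{2}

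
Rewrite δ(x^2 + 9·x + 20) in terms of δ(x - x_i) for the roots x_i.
\frac{\delta(x + 5) + \delta(x + 4)}{1}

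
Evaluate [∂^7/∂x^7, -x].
-7\frac{d^{6}}{dx^{6}}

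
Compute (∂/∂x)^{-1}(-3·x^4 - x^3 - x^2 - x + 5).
- \frac{3 x^{5}}{5} - \frac{x^{4}}{4} - \frac{x^{3}}{3} - \frac{x^{2}}{2} + 5 x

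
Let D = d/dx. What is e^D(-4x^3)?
- 4 x^{3} - 12 x^{2} - 12 x - 4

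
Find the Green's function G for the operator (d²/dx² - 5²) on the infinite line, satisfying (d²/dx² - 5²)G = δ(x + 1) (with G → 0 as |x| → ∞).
-\frac{e^{-5|x + 1|}}{10}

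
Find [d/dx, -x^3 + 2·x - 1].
2 - 3 x^{2}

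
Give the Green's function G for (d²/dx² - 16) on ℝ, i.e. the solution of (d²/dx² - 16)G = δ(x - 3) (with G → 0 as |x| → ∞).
-\frac{e^{-4|x - 3|}}{8}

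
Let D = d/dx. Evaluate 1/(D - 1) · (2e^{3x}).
e^{3 x}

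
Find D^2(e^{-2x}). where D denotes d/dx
4 e^{- 2 x}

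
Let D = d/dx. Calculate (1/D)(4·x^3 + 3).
x^{4} + 3 x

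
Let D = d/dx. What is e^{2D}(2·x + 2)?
2 x + 6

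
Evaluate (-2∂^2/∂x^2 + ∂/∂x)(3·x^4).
12 x^{2} \left(x - 6\right)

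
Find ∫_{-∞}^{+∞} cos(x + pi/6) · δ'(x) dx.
\frac{1}{2}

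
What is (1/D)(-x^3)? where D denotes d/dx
- \frac{x^{4}}{4}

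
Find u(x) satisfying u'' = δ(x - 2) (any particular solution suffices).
\frac{|x - 2|}{2}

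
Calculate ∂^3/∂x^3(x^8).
336 x^{5}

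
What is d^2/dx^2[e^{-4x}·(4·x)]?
32 \left(2 x - 1\right) e^{- 4 x}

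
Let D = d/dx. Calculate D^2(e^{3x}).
9 e^{3 x}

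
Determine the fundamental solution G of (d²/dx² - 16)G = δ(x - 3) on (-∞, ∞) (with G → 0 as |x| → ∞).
-\frac{e^{-4|x - 3|}}{8}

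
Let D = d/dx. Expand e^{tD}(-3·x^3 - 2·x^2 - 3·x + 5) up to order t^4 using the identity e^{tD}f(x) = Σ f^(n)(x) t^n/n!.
- 3 t^{3} - t^{2} \left(9 x + 2\right) - t \left(9 x^{2} + 4 x + 3\right) - 3 x^{3} - 2 x^{2} - 3 x + 5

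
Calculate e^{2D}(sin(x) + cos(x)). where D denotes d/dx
\sqrt{2} \sin{\left(x + \frac{\pi}{4} + 2 \right)}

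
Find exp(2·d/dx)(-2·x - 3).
- 2 x - 7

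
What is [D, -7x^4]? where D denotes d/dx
- 28 x^{3}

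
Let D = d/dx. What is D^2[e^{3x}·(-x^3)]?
- 3 x \left(3 x^{2} + 6 x + 2\right) e^{3 x}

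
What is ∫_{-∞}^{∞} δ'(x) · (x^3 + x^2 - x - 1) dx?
1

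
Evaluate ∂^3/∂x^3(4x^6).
480 x^{3}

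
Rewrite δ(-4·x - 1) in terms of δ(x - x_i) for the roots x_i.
\frac{\delta(x + 1/4)}{4}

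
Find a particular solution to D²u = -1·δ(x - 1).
-\frac{|x - 1|}{2}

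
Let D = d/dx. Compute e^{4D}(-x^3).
- x^{3} - 12 x^{2} - 48 x - 64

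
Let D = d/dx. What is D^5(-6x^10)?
- 181440 x^{5}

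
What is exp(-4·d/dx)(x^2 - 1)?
x^{2} - 8 x + 15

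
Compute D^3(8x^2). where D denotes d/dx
0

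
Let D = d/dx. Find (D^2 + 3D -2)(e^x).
2 e^{x}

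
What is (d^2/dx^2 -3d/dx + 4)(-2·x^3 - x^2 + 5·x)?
- 8 x^{3} + 14 x^{2} + 14 x - 17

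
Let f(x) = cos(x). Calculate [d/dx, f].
- \sin{\left(x \right)}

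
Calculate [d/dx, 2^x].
2^{x} \log{\left(2 \right)}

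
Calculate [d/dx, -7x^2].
- 14 x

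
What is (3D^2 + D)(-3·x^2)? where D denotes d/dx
- 6 x - 18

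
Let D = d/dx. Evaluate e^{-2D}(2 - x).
4 - x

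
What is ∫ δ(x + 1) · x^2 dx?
1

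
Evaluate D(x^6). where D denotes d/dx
6 x^{5}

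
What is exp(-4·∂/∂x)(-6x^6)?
- 6 x^{6} + 144 x^{5} - 1440 x^{4} + 7680 x^{3} - 23040 x^{2} + 36864 x - 24576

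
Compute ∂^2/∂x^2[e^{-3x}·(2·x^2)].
2 \left(9 x^{2} - 12 x + 2\right) e^{- 3 x}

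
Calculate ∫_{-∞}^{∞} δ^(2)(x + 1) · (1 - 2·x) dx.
0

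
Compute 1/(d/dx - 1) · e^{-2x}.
- \frac{e^{- 2 x}}{3}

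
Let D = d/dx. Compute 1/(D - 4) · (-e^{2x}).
\frac{e^{2 x}}{2}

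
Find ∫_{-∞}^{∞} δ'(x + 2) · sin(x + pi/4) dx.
- \sin{\left(\frac{\pi}{4} + 2 \right)}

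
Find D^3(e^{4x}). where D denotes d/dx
64 e^{4 x}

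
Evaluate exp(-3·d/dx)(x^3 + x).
x^{3} - 9 x^{2} + 28 x - 30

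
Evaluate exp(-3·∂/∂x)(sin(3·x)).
\sin{\left(3 x - 9 \right)}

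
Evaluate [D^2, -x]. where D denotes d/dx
-2D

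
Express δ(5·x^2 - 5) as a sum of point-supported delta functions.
\frac{\delta(x - 1) + \delta(x + 1)}{10}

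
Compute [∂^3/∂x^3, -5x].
-15\frac{d^{2}}{dx^{2}}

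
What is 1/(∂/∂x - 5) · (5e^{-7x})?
- \frac{5 e^{- 7 x}}{12}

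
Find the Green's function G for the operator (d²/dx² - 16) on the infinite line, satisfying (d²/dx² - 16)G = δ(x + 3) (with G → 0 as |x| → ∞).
-\frac{e^{-4|x + 3|}}{8}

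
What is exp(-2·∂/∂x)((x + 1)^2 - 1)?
x \left(x - 2\right)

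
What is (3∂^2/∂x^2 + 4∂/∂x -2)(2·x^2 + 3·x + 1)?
- 4 x^{2} + 10 x + 22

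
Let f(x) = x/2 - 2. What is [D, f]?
\frac{1}{2}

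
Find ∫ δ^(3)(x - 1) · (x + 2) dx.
0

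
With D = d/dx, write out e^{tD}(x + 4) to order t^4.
t + x + 4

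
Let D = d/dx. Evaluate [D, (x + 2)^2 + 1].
2 x + 4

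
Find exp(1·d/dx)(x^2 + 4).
x^{2} + 2 x + 5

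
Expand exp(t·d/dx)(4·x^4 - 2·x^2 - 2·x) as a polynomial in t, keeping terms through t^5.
4 t^{4} + 16 t^{3} x + 2 t^{2} \left(12 x^{2} - 1\right) - 2 t \left(- 8 x^{3} + 2 x + 1\right) + 4 x^{4} - 2 x^{2} - 2 x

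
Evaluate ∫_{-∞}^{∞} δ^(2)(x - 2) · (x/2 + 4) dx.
0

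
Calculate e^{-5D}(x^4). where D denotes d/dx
x^{4} - 20 x^{3} + 150 x^{2} - 500 x + 625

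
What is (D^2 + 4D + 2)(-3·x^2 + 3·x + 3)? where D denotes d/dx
- 6 x^{2} - 18 x + 12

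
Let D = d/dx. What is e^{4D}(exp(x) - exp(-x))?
2 \sinh{\left(x + 4 \right)}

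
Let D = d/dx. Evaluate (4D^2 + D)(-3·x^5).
15 x^{3} \left(- x - 16\right)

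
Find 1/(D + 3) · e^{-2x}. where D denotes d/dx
e^{- 2 x}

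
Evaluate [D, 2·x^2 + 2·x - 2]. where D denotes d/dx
4 x + 2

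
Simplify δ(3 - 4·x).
\frac{\delta(x - 3/4)}{4}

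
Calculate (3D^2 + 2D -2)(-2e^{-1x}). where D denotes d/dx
2 e^{- x}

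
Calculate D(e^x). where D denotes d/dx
e^{x}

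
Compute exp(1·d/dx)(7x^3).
7 x^{3} + 21 x^{2} + 21 x + 7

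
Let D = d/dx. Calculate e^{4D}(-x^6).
- x^{6} - 24 x^{5} - 240 x^{4} - 1280 x^{3} - 3840 x^{2} - 6144 x - 4096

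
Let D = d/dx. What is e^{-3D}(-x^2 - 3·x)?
x \left(3 - x\right)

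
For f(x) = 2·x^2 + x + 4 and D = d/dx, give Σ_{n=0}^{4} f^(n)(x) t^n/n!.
2 t^{2} + t \left(4 x + 1\right) + 2 x^{2} + x + 4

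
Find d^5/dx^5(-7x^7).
- 17640 x^{2}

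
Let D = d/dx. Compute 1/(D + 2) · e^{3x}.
\frac{e^{3 x}}{5}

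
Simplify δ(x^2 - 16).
\frac{\delta(x - 4) + \delta(x + 4)}{8}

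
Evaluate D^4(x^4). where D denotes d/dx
24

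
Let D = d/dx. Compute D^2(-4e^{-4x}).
- 64 e^{- 4 x}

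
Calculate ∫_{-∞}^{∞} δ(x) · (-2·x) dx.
0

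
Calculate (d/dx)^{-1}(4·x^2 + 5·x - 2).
\frac{4 x^{3}}{3} + \frac{5 x^{2}}{2} - 2 x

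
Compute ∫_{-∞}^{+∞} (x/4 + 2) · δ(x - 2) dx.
\frac{5}{2}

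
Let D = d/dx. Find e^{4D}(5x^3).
5 x^{3} + 60 x^{2} + 240 x + 320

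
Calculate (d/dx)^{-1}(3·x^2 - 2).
x^{3} - 2 x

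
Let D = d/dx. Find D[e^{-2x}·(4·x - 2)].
8 \left(1 - x\right) e^{- 2 x}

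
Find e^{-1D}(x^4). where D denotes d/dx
x^{4} - 4 x^{3} + 6 x^{2} - 4 x + 1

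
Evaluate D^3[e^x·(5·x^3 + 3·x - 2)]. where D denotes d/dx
\left(5 x^{3} + 45 x^{2} + 93 x + 37\right) e^{x}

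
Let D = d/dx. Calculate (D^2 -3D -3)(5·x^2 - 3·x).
- 15 x^{2} - 21 x + 19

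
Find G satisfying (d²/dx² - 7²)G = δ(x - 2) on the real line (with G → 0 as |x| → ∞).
-\frac{e^{-7|x - 2|}}{14}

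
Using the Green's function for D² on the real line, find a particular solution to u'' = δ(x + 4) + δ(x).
\frac{|x + 4|}{2} + \frac{|x|}{2}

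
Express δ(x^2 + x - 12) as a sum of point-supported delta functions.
\frac{\delta(x - 3) + \delta(x + 4)}{7}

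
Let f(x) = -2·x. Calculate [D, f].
-2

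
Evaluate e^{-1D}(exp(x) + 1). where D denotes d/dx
e^{x - 1} + 1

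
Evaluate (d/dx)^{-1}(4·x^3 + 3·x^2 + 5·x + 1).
x^{4} + x^{3} + \frac{5 x^{2}}{2} + x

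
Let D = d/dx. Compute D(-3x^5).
- 15 x^{4}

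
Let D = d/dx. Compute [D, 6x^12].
72 x^{11}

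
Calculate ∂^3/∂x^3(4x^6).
480 x^{3}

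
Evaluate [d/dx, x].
1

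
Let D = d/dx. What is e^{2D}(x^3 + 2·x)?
x^{3} + 6 x^{2} + 14 x + 12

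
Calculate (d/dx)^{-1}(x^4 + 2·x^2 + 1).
\frac{x^{5}}{5} + \frac{2 x^{3}}{3} + x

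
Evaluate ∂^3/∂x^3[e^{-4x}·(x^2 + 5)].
8 \left(- 8 x^{2} + 12 x - 43\right) e^{- 4 x}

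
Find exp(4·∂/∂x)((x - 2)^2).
x^{2} + 4 x + 4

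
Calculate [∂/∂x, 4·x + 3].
4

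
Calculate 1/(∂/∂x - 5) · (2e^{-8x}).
- \frac{2 e^{- 8 x}}{13}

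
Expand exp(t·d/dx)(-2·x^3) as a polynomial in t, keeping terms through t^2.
2 x \left(- 3 t^{2} - 3 t x - x^{2}\right)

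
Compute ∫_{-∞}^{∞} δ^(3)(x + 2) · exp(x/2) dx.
- \frac{1}{8 e}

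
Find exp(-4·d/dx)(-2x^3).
- 2 x^{3} + 24 x^{2} - 96 x + 128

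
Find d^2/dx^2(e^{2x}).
4 e^{2 x}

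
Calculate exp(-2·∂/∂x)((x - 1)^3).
x^{3} - 9 x^{2} + 27 x - 27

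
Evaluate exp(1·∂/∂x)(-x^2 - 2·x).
- x^{2} - 4 x - 3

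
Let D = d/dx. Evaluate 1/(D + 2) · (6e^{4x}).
e^{4 x}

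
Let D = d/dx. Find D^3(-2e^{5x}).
- 250 e^{5 x}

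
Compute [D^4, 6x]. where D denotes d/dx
24D^{3}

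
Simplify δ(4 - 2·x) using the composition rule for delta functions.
\frac{\delta(x - 2)}{2}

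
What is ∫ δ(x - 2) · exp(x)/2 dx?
\frac{e^{2}}{2}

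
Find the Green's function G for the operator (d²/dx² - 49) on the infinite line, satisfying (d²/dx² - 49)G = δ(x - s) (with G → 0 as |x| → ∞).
-\frac{e^{-7|x-s|}}{14}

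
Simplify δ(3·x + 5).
\frac{\delta(x + 5/3)}{3}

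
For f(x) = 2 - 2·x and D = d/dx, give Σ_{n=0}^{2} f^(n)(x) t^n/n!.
- 2 t - 2 x + 2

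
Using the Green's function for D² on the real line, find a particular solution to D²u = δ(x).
\frac{|x|}{2}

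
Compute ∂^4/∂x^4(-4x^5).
- 480 x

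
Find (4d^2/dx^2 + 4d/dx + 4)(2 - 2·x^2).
- 8 x^{2} - 16 x - 8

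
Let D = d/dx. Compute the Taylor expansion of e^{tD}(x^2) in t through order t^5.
t^{2} + 2 t x + x^{2}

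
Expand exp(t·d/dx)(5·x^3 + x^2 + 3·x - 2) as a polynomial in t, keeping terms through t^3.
5 t^{3} + t^{2} \left(15 x + 1\right) + t \left(15 x^{2} + 2 x + 3\right) + 5 x^{3} + x^{2} + 3 x - 2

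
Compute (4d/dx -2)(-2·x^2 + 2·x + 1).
4 x^{2} - 20 x + 6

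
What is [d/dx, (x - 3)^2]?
2 x - 6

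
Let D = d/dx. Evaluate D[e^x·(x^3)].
x^{2} \left(x + 3\right) e^{x}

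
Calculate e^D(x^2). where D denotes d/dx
x^{2} + 2 x + 1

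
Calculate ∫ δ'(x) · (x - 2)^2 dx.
4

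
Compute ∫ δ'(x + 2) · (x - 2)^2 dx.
8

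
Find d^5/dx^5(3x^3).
0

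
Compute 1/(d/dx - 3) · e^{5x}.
\frac{e^{5 x}}{2}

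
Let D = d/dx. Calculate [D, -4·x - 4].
-4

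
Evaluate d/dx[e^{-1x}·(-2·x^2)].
2 x \left(x - 2\right) e^{- x}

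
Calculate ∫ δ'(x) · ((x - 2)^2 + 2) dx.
4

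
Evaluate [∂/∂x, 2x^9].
18 x^{8}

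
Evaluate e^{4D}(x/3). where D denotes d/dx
\frac{x}{3} + \frac{4}{3}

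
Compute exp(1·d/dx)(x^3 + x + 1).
x^{3} + 3 x^{2} + 4 x + 3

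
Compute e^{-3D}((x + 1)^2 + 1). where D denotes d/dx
x^{2} - 4 x + 5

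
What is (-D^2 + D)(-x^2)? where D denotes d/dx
2 - 2 x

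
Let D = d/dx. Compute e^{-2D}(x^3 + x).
x^{3} - 6 x^{2} + 13 x - 10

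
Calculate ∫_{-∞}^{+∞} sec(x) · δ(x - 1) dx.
\sec{\left(1 \right)}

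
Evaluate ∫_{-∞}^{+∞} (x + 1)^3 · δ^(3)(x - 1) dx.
-6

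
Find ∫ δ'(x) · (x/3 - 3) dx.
- \frac{1}{3}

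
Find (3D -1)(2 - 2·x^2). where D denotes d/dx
2 x^{2} - 12 x - 2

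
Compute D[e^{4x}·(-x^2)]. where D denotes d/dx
2 x \left(- 2 x - 1\right) e^{4 x}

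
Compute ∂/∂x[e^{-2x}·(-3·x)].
3 \left(2 x - 1\right) e^{- 2 x}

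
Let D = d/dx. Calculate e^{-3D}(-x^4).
- x^{4} + 12 x^{3} - 54 x^{2} + 108 x - 81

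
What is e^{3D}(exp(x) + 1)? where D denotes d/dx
e^{x + 3} + 1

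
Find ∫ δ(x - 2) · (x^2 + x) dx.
6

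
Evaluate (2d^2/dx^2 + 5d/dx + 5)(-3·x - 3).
- 15 x - 30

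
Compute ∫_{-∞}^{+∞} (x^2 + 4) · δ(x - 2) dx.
8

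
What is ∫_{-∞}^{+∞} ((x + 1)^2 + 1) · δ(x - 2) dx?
10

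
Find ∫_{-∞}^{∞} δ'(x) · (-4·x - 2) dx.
4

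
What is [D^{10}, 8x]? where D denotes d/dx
80D^{9}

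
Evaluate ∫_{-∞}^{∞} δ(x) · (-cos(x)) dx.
-1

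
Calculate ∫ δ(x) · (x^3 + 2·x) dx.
0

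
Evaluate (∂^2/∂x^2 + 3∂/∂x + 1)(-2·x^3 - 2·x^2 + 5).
- 2 x^{3} - 20 x^{2} - 24 x + 1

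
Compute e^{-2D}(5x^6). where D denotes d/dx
5 x^{6} - 60 x^{5} + 300 x^{4} - 800 x^{3} + 1200 x^{2} - 960 x + 320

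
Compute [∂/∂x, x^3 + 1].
3 x^{2}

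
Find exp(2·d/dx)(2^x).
2^{x + 2}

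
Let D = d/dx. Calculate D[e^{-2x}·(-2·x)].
2 \left(2 x - 1\right) e^{- 2 x}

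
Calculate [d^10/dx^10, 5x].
50\frac{d^{9}}{dx^{9}}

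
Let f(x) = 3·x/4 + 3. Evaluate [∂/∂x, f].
\frac{3}{4}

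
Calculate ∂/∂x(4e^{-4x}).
- 16 e^{- 4 x}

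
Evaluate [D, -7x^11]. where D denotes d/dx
- 77 x^{10}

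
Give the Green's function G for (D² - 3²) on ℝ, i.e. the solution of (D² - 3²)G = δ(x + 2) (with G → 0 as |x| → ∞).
-\frac{e^{-3|x + 2|}}{6}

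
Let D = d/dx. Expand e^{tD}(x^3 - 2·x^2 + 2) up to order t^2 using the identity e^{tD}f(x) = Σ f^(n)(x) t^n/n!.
t^{2} \left(3 x - 2\right) + t x \left(3 x - 4\right) + x^{3} - 2 x^{2} + 2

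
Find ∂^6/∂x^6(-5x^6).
-3600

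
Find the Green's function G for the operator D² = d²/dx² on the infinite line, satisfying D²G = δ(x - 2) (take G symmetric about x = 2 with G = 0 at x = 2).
\frac{|x - 2|}{2}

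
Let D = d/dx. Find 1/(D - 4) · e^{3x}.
- e^{3 x}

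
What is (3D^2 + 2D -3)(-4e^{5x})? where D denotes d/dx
- 328 e^{5 x}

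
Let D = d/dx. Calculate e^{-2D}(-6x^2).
- 6 x^{2} + 24 x - 24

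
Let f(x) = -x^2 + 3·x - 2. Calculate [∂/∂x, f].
3 - 2 x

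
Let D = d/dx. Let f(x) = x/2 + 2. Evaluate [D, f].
\frac{1}{2}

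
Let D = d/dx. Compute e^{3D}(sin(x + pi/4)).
\sin{\left(x + \frac{\pi}{4} + 3 \right)}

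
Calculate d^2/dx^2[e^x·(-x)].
\left(- x - 2\right) e^{x}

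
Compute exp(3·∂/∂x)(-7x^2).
- 7 x^{2} - 42 x - 63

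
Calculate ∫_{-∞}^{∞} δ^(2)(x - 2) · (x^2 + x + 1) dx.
2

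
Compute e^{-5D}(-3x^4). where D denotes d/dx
- 3 x^{4} + 60 x^{3} - 450 x^{2} + 1500 x - 1875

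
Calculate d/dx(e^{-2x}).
- 2 e^{- 2 x}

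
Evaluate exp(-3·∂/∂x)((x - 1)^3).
x^{3} - 12 x^{2} + 48 x - 64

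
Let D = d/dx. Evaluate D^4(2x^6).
720 x^{2}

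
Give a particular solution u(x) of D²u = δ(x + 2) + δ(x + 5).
\frac{|x + 2|}{2} + \frac{|x + 5|}{2}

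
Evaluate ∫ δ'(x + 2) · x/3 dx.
- \frac{1}{3}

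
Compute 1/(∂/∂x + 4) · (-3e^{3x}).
- \frac{3 e^{3 x}}{7}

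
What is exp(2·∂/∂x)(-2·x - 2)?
- 2 x - 6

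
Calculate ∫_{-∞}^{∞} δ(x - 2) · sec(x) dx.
\sec{\left(2 \right)}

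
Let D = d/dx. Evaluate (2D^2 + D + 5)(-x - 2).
- 5 x - 11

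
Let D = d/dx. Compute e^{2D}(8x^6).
8 x^{6} + 96 x^{5} + 480 x^{4} + 1280 x^{3} + 1920 x^{2} + 1536 x + 512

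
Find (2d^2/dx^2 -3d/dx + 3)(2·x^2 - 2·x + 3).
6 x^{2} - 18 x + 23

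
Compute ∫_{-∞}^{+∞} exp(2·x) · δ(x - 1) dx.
e^{2}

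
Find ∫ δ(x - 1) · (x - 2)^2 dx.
1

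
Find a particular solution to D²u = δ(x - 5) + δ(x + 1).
\frac{|x - 5|}{2} + \frac{|x + 1|}{2}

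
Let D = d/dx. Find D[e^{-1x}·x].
\left(1 - x\right) e^{- x}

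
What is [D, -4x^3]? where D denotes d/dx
- 12 x^{2}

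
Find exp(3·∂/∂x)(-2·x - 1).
- 2 x - 7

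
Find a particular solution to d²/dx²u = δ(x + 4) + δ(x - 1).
\frac{|x + 4|}{2} + \frac{|x - 1|}{2}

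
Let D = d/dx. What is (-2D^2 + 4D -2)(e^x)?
0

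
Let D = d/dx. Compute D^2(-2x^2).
-4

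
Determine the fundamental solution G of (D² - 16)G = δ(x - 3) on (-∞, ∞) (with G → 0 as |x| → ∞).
-\frac{e^{-4|x - 3|}}{8}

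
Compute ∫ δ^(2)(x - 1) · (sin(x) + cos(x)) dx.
- \sin{\left(1 \right)} - \cos{\left(1 \right)}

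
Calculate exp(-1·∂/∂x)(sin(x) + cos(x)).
\sqrt{2} \cos{\left(- x + \frac{\pi}{4} + 1 \right)}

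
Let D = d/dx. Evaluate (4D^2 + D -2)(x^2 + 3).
- 2 x^{2} + 2 x + 2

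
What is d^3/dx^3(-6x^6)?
- 720 x^{3}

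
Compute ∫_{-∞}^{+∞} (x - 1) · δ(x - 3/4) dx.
- \frac{1}{4}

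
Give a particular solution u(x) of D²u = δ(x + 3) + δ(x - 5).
\frac{|x + 3|}{2} + \frac{|x - 5|}{2}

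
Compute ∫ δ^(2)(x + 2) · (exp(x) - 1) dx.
e^{-2}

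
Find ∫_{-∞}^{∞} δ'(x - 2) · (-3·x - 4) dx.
3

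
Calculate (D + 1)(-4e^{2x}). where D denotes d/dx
- 12 e^{2 x}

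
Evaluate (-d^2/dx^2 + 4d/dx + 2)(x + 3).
2 x + 10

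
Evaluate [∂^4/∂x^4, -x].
-4\frac{d^{3}}{dx^{3}}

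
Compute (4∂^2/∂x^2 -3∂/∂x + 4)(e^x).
5 e^{x}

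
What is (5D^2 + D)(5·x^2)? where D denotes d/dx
10 x + 50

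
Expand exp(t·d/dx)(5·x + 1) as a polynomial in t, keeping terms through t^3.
5 t + 5 x + 1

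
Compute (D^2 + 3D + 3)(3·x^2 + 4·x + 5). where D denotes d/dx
9 x^{2} + 30 x + 33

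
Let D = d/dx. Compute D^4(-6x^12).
- 71280 x^{8}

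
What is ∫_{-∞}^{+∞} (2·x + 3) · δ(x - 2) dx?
7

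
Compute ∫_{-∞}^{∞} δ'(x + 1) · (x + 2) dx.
-1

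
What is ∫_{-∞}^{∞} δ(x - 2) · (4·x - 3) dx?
5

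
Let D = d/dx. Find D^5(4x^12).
380160 x^{7}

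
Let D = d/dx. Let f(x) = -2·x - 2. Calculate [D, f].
-2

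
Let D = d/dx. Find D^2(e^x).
e^{x}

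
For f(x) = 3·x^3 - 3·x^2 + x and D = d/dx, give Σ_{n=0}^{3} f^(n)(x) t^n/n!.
3 t^{3} + t^{2} \left(9 x - 3\right) + t \left(9 x^{2} - 6 x + 1\right) + 3 x^{3} - 3 x^{2} + x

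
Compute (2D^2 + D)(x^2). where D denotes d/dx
2 x + 4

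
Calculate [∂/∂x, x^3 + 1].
3 x^{2}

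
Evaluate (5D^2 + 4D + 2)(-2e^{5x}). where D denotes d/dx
- 294 e^{5 x}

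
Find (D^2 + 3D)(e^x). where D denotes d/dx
4 e^{x}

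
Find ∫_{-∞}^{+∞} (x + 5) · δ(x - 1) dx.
6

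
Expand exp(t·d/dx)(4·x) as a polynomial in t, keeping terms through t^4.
4 t + 4 x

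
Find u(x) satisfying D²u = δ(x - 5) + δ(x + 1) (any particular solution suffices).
\frac{|x - 5|}{2} + \frac{|x + 1|}{2}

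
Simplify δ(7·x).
\frac{\delta(x)}{7}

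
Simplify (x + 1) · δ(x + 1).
0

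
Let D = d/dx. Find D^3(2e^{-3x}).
- 54 e^{- 3 x}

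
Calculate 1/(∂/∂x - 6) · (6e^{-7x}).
- \frac{6 e^{- 7 x}}{13}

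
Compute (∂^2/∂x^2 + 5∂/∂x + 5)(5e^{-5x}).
25 e^{- 5 x}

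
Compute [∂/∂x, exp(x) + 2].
e^{x}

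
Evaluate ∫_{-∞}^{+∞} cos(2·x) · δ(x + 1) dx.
\cos{\left(2 \right)}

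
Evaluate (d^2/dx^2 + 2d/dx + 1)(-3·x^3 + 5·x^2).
- 3 x^{3} - 13 x^{2} + 2 x + 10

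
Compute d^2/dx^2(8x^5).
160 x^{3}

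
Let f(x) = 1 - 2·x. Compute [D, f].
-2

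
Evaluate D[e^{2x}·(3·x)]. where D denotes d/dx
\left(6 x + 3\right) e^{2 x}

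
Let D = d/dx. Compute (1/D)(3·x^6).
\frac{3 x^{7}}{7}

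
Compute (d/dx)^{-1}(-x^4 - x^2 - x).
- \frac{x^{5}}{5} - \frac{x^{3}}{3} - \frac{x^{2}}{2}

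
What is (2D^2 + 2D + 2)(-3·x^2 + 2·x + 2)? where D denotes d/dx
- 6 x^{2} - 8 x - 4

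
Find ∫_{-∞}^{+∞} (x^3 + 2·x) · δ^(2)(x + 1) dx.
-6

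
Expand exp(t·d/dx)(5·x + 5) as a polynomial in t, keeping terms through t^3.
5 t + 5 x + 5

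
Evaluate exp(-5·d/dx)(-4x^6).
- 4 x^{6} + 120 x^{5} - 1500 x^{4} + 10000 x^{3} - 37500 x^{2} + 75000 x - 62500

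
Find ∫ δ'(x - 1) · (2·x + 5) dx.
-2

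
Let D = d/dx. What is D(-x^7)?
- 7 x^{6}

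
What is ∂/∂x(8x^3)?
24 x^{2}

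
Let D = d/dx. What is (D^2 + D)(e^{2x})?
6 e^{2 x}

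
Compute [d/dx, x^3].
3 x^{2}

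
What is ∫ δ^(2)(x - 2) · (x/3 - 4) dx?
0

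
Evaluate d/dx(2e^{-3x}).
- 6 e^{- 3 x}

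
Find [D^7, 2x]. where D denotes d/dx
14D^{6}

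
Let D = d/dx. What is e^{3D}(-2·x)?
- 2 x - 6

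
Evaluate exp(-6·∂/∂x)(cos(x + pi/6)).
\cos{\left(x - 6 + \frac{\pi}{6} \right)}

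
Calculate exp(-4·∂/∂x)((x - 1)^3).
x^{3} - 15 x^{2} + 75 x - 125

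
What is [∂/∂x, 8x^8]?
64 x^{7}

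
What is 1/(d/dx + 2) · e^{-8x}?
- \frac{e^{- 8 x}}{6}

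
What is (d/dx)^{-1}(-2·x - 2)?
- x^{2} - 2 x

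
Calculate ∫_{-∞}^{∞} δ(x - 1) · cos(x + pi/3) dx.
\cos{\left(1 + \frac{\pi}{3} \right)}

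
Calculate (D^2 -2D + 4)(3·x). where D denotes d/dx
12 x - 6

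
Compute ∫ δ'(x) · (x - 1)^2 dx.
2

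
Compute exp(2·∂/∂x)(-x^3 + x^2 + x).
- x^{3} - 5 x^{2} - 7 x - 2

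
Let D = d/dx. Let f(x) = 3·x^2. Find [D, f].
6 x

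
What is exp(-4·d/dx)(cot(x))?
\cot{\left(x - 4 \right)}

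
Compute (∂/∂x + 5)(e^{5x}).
10 e^{5 x}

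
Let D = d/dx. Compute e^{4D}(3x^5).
3 x^{5} + 60 x^{4} + 480 x^{3} + 1920 x^{2} + 3840 x + 3072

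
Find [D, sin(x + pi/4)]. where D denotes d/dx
\cos{\left(x + \frac{\pi}{4} \right)}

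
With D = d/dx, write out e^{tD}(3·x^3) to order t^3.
3 t^{3} + 9 t^{2} x + 9 t x^{2} + 3 x^{3}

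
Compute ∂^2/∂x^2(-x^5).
- 20 x^{3}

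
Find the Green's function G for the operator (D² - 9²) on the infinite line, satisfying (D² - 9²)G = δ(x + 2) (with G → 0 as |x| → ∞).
-\frac{e^{-9|x + 2|}}{18}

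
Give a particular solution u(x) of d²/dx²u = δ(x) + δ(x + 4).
\frac{|x|}{2} + \frac{|x + 4|}{2}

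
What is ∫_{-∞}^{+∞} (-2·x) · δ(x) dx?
0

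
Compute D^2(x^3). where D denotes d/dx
6 x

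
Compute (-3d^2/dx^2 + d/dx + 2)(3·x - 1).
6 x + 1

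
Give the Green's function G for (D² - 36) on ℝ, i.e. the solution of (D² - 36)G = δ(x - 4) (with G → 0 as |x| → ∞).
-\frac{e^{-6|x - 4|}}{12}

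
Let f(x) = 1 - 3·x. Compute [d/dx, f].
-3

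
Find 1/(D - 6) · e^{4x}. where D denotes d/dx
- \frac{e^{4 x}}{2}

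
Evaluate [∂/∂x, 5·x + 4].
5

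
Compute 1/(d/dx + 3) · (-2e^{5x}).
- \frac{e^{5 x}}{4}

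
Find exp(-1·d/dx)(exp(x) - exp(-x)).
- e^{1 - x} + e^{x - 1}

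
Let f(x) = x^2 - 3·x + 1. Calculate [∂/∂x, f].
2 x - 3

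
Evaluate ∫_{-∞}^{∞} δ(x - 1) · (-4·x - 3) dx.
-7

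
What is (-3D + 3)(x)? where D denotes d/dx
3 x - 3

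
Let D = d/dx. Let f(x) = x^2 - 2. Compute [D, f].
2 x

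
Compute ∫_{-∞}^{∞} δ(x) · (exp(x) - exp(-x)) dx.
0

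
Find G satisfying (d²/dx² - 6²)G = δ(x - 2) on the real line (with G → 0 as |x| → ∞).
-\frac{e^{-6|x - 2|}}{12}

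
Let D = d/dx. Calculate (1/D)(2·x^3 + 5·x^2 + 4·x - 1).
\frac{x^{4}}{2} + \frac{5 x^{3}}{3} + 2 x^{2} - x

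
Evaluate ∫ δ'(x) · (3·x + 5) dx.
-3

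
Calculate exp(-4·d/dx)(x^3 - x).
x^{3} - 12 x^{2} + 47 x - 60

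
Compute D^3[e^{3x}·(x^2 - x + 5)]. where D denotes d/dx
\left(27 x^{2} + 27 x + 126\right) e^{3 x}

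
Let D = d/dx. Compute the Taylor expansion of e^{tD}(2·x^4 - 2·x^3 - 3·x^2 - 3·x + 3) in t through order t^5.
2 t^{4} + t^{3} \left(8 x - 2\right) + t^{2} \left(12 x^{2} - 6 x - 3\right) - t \left(- 8 x^{3} + 6 x^{2} + 6 x + 3\right) + 2 x^{4} - 2 x^{3} - 3 x^{2} - 3 x + 3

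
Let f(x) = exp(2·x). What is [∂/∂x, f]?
2 e^{2 x}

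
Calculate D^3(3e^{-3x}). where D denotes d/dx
- 81 e^{- 3 x}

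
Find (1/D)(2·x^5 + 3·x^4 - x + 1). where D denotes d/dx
\frac{x^{6}}{3} + \frac{3 x^{5}}{5} - \frac{x^{2}}{2} + x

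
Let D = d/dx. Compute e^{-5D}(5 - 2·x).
15 - 2 x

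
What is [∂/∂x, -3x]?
-3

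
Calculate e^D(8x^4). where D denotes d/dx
8 x^{4} + 32 x^{3} + 48 x^{2} + 32 x + 8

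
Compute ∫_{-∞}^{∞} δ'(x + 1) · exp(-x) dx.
e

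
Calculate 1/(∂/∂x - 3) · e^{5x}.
\frac{e^{5 x}}{2}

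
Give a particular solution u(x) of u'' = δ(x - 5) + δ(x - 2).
\frac{|x - 5|}{2} + \frac{|x - 2|}{2}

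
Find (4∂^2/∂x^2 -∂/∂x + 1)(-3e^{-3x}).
- 120 e^{- 3 x}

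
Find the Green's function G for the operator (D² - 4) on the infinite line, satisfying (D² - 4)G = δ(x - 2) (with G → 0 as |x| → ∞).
-\frac{e^{-2|x - 2|}}{4}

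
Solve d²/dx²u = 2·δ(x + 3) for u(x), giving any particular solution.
|x + 3|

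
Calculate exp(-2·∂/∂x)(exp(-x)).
e^{2 - x}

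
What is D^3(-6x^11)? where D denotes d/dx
- 5940 x^{8}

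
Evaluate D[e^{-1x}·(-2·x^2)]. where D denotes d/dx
2 x \left(x - 2\right) e^{- x}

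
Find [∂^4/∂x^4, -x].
-4\frac{d^{3}}{dx^{3}}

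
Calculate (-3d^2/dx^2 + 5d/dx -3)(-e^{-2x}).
25 e^{- 2 x}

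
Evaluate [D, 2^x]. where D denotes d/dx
2^{x} \log{\left(2 \right)}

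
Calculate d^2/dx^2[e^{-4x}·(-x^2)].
2 \left(- 8 x^{2} + 8 x - 1\right) e^{- 4 x}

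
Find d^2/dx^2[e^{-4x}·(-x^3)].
2 x \left(- 8 x^{2} + 12 x - 3\right) e^{- 4 x}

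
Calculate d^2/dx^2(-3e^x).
- 3 e^{x}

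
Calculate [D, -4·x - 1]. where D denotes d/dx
-4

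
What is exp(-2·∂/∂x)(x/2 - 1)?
\frac{x}{2} - 2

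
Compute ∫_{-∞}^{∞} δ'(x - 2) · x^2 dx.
-4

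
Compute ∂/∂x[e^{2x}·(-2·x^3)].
x^{2} \left(- 4 x - 6\right) e^{2 x}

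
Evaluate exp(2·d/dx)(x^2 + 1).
x^{2} + 4 x + 5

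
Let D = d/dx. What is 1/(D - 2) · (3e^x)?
- 3 e^{x}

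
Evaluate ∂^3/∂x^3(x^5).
60 x^{2}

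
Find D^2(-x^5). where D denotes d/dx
- 20 x^{3}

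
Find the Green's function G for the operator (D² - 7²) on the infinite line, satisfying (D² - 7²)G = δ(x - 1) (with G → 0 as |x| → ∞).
-\frac{e^{-7|x - 1|}}{14}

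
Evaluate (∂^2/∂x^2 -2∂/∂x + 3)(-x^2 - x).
x \left(1 - 3 x\right)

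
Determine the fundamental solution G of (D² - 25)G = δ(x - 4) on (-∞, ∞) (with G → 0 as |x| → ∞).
-\frac{e^{-5|x - 4|}}{10}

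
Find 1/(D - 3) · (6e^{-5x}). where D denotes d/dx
- \frac{3 e^{- 5 x}}{4}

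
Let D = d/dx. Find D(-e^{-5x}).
5 e^{- 5 x}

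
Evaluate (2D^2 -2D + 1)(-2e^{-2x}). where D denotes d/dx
- 26 e^{- 2 x}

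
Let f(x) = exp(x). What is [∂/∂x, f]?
e^{x}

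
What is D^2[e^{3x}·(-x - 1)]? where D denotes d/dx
\left(- 9 x - 15\right) e^{3 x}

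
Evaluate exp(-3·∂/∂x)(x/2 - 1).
\frac{x}{2} - \frac{5}{2}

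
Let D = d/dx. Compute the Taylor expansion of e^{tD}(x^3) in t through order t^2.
x \left(3 t^{2} + 3 t x + x^{2}\right)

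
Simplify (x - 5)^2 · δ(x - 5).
0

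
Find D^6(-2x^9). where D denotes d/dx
- 120960 x^{3}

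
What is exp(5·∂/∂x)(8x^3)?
8 x^{3} + 120 x^{2} + 600 x + 1000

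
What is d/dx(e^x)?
e^{x}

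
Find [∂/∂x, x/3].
\frac{1}{3}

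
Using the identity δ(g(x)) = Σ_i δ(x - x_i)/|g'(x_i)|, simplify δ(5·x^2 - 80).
\frac{\delta(x - 4) + \delta(x + 4)}{40}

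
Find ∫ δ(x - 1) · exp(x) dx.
e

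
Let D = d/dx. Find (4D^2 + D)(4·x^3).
12 x \left(x + 8\right)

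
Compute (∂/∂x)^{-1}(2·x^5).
\frac{x^{6}}{3}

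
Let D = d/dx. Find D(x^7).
7 x^{6}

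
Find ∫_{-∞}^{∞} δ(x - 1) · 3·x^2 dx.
3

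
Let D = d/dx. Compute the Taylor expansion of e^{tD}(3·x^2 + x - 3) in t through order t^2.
3 t^{2} + t \left(6 x + 1\right) + 3 x^{2} + x - 3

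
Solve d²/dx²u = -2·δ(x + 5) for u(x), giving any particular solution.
-|x + 5|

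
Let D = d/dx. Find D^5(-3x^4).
0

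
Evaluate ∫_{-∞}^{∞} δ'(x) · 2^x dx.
- \log{\left(2 \right)}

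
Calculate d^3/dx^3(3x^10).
2160 x^{7}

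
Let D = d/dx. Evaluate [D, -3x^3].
- 9 x^{2}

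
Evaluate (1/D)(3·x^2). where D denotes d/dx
x^{3}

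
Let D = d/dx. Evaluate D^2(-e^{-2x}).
- 4 e^{- 2 x}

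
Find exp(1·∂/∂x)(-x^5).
- x^{5} - 5 x^{4} - 10 x^{3} - 10 x^{2} - 5 x - 1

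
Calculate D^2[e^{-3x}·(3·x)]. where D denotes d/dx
9 \left(3 x - 2\right) e^{- 3 x}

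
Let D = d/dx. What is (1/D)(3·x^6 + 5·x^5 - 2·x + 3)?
\frac{3 x^{7}}{7} + \frac{5 x^{6}}{6} - x^{2} + 3 x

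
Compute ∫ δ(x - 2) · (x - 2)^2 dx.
0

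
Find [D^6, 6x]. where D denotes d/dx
36D^{5}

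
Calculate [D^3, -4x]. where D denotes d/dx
-12D^{2}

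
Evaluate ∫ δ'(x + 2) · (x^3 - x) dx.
-11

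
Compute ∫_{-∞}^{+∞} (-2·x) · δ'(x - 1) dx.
2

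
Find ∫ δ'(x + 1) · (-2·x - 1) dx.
2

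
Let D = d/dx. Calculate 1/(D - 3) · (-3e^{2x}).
3 e^{2 x}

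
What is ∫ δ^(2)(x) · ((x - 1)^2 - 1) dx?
2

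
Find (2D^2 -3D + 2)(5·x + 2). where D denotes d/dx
10 x - 11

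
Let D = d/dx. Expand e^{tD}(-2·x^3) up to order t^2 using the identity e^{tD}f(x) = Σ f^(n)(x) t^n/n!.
2 x \left(- 3 t^{2} - 3 t x - x^{2}\right)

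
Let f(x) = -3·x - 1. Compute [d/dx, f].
-3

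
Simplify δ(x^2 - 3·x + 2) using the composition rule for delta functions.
\frac{\delta(x - 1) + \delta(x - 2)}{1}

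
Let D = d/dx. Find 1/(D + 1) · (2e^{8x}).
\frac{2 e^{8 x}}{9}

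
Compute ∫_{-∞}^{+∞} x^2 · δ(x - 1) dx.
1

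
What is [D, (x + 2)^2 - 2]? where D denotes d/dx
2 x + 4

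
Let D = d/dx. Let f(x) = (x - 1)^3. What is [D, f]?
3 \left(x - 1\right)^{2}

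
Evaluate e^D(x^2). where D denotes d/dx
x^{2} + 2 x + 1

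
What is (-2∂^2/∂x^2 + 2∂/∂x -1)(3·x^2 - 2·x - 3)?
- 3 x^{2} + 14 x - 13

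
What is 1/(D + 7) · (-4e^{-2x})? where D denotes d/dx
- \frac{4 e^{- 2 x}}{5}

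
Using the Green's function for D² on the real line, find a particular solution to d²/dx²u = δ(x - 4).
\frac{|x - 4|}{2}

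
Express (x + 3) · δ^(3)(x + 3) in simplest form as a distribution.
-3\delta^{(2)}(x + 3)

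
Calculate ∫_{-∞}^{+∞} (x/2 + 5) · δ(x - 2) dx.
6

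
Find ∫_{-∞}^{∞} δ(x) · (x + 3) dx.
3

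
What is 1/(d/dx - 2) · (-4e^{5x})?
- \frac{4 e^{5 x}}{3}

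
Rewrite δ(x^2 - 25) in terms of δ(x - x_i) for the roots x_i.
\frac{\delta(x - 5) + \delta(x + 5)}{10}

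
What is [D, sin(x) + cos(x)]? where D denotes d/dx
- \sin{\left(x \right)} + \cos{\left(x \right)}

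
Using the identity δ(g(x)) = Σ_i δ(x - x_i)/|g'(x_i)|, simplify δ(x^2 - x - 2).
\frac{\delta(x + 1) + \delta(x - 2)}{3}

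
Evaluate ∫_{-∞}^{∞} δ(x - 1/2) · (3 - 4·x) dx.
1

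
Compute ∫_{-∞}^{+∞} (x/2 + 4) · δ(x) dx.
4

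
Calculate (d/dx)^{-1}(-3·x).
- \frac{3 x^{2}}{2}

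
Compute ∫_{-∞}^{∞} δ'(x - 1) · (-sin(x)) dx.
\cos{\left(1 \right)}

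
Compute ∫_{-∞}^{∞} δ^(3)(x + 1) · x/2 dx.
0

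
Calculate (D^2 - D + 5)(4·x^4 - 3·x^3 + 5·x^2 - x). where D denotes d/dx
20 x^{4} - 31 x^{3} + 82 x^{2} - 33 x + 11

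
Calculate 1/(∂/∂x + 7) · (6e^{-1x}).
e^{- x}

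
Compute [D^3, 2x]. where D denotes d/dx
6D^{2}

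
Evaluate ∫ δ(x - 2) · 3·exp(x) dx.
3 e^{2}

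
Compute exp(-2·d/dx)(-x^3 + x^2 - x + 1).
- x^{3} + 7 x^{2} - 17 x + 15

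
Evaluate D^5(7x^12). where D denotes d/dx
665280 x^{7}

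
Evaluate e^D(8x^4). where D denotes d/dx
8 x^{4} + 32 x^{3} + 48 x^{2} + 32 x + 8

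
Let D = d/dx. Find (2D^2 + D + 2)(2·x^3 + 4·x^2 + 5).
4 x^{3} + 14 x^{2} + 32 x + 26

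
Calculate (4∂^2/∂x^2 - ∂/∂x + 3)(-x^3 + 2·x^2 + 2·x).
- 3 x^{3} + 9 x^{2} - 22 x + 14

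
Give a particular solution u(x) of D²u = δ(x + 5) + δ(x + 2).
\frac{|x + 5|}{2} + \frac{|x + 2|}{2}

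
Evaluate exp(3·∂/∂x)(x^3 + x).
x^{3} + 9 x^{2} + 28 x + 30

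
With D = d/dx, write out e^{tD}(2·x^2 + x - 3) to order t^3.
2 t^{2} + t \left(4 x + 1\right) + 2 x^{2} + x - 3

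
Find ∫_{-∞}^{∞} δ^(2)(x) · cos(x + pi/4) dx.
- \frac{\sqrt{2}}{2}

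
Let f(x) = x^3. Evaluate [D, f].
3 x^{2}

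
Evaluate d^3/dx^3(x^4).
24 x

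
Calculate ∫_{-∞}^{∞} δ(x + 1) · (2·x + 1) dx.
-1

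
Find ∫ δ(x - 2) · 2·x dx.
4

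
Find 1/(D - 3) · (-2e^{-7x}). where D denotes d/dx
\frac{e^{- 7 x}}{5}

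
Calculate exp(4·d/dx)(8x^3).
8 x^{3} + 96 x^{2} + 384 x + 512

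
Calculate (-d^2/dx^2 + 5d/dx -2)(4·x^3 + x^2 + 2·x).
- 8 x^{3} + 58 x^{2} - 18 x + 8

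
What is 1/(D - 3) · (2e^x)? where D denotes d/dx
- e^{x}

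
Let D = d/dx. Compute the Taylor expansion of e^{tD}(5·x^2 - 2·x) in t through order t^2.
5 t^{2} + 2 t \left(5 x - 1\right) + 5 x^{2} - 2 x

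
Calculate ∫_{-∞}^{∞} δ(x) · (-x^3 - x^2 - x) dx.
0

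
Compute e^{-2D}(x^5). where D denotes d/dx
x^{5} - 10 x^{4} + 40 x^{3} - 80 x^{2} + 80 x - 32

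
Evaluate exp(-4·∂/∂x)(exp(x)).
e^{x - 4}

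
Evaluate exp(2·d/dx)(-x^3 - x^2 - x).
- x^{3} - 7 x^{2} - 17 x - 14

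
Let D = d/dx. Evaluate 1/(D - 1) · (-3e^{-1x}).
\frac{3 e^{- x}}{2}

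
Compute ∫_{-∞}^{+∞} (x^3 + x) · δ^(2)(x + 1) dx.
-6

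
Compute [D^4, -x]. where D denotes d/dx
-4D^{3}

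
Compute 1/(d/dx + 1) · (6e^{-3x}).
- 3 e^{- 3 x}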